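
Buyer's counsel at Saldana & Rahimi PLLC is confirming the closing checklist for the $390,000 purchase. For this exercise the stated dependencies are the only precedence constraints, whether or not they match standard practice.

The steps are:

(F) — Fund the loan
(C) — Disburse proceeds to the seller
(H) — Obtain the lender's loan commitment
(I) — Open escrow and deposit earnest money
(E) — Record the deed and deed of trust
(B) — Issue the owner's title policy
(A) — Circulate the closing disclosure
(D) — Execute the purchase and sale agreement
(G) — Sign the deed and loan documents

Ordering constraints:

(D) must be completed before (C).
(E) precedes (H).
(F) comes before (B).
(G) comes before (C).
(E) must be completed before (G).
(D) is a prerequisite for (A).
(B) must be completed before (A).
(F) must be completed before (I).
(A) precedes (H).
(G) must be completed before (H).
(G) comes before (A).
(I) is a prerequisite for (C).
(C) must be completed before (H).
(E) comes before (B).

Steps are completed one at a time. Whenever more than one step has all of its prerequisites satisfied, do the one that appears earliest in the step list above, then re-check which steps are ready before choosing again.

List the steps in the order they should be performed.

(F), (E) and (D) have no prerequisites; (F) is listed earlier, so (F) is first.
(I), (E) and (D) are all available; (I) is listed earlier → (I).
Ready: (E) and (D). (E) is listed earlier → (E).
Ready: (B), (D) and (G). (B) is listed earlier → (B).
(D) and (G) are both available; (D) is listed earlier → (D).
(G) needed (E), now all done → (G).
(C) and (A) are both available; (C) is listed earlier → (C).
(A) needed (B), (D) and (G), now all done → (A).
(H) is the only step now ready → (H).

(F), (I), (E), (B), (D), (G), (C), (A), (H)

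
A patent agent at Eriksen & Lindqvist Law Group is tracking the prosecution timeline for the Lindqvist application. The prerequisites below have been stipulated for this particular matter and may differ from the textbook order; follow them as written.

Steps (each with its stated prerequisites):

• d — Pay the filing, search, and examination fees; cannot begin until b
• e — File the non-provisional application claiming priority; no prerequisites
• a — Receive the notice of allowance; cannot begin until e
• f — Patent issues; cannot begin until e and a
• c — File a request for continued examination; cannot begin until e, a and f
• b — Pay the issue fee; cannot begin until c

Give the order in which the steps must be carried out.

Only e has no prerequisites, so it is first.
Next only a has its prerequisites met → a.
That leaves f as the only ready step → f.
That leaves c as the only ready step → c.
That leaves b as the only ready step → b.
d needed b, now all done → d.

e a f c b d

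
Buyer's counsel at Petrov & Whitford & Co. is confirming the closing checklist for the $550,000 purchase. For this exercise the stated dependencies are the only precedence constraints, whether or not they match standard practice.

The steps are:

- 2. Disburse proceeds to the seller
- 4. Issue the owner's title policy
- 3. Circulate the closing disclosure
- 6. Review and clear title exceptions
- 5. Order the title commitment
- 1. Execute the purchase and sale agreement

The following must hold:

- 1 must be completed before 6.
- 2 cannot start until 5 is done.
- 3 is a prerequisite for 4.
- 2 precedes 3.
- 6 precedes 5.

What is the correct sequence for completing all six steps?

1 6 5 2 3 4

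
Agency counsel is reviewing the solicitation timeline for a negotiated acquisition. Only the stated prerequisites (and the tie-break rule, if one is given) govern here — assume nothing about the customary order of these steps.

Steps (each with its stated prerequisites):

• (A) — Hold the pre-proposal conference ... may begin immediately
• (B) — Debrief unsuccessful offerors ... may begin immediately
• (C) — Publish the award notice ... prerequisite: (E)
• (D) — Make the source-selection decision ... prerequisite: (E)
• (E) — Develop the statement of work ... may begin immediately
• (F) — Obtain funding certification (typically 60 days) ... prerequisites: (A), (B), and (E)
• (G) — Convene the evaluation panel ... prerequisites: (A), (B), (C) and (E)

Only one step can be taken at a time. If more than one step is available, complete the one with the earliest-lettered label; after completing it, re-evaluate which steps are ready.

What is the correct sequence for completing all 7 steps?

(A) → (B) → (E) → (C) → (D) → (F) → (G)

Nothing is required for (A), (B) and (E). (A) has the earlier label → (A) first.
Now (B) and (E) have their prerequisites met. (B) has the earlier label, so (B) next.
(E) is the only step now ready → (E).
(C), (D) and (F) are all available; (C) has the earlier label → (C).
Ready: (D), (F) and (G). (D) has the earlier label → (D).
Ready: (F) and (G). (F) has the earlier label → (F).
(G) needed (A), (B), (C) and (E), now all done → (G).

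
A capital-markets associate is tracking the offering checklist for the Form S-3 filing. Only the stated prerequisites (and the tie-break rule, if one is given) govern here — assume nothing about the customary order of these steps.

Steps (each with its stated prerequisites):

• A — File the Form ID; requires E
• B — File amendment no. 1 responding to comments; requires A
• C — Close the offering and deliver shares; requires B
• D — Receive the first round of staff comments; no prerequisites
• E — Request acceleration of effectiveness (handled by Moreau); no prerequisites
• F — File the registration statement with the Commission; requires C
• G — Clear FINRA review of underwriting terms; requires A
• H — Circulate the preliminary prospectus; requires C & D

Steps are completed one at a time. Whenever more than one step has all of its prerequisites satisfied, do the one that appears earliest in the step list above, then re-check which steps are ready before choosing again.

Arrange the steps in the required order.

D and E have no prerequisites; D is listed earlier, so D is first.
E is the only step now ready → E.
A needed E, now all done → A.
Ready: B and G. B is listed earlier → B.
C and G are both available; C is listed earlier → C.
F and H now also ready, so the ready set is {F, G, H}; F is listed earlier → F.
Ready: G and H. G is listed earlier → G.
That leaves H as the only ready step → H.

D → E → A → B → C → F → G → H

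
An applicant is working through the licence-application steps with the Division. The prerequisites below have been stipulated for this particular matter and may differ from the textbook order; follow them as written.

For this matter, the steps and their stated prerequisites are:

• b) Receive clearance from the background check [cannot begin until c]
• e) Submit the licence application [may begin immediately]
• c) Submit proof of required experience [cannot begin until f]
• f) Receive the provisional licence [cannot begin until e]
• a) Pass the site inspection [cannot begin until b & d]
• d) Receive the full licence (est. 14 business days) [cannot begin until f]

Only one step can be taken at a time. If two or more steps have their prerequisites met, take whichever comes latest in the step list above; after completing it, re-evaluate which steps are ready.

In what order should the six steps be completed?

e → f → d → c → b → a

e is the only step with nothing outstanding, so it goes first.
Next only f has its prerequisites met → f.
Ready: d and c. d is listed later → d.
c needed f, now all done → c.
b needed c, now all done → b.
That leaves a as the only ready step → a.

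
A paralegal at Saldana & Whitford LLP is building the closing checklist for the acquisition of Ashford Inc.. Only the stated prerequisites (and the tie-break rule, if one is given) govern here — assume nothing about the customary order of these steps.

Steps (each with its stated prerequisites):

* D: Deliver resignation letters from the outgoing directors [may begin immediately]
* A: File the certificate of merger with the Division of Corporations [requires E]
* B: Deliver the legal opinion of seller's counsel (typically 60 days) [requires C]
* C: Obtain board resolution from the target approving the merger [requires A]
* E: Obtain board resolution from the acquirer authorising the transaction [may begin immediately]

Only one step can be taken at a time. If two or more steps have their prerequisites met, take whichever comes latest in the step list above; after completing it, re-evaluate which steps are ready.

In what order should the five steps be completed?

E, A, C, B, D

E and D have no prerequisites; E is listed later, so E is first.
A now also ready, so the ready set is {A, D}; A is listed later → A.
Ready: C and D. C is listed later → C.
B now also ready, so the ready set is {B, D}; B is listed later → B.
That leaves D as the only ready step → D.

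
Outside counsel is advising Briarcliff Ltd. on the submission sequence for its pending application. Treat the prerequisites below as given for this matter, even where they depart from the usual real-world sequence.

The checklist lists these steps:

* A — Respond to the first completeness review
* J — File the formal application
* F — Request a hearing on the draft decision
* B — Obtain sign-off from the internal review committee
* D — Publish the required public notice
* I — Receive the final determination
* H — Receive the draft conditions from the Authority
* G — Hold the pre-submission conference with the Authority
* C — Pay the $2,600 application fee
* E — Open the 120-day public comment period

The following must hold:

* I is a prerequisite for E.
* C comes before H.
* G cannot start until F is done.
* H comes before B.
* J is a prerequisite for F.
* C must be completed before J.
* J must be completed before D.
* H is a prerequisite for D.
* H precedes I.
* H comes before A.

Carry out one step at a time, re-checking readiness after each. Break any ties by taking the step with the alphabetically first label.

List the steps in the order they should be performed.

C is the only step with nothing outstanding, so it goes first.
Ready: H and J. H has the earlier label → H.
A, B and I now also ready, so the ready set is {A, B, I, J}; A has the earlier label → A.
Ready: B, I and J. B has the earlier label → B.
Now I and J have their prerequisites met. I has the earlier label, so I next.
E now also ready, so the ready set is {E, J}; E has the earlier label → E.
J is the only step now ready → J.
Ready: D and F. D has the earlier label → D.
F is the only step now ready → F.
Next only G has its prerequisites met → G.

C H A B I E J D F G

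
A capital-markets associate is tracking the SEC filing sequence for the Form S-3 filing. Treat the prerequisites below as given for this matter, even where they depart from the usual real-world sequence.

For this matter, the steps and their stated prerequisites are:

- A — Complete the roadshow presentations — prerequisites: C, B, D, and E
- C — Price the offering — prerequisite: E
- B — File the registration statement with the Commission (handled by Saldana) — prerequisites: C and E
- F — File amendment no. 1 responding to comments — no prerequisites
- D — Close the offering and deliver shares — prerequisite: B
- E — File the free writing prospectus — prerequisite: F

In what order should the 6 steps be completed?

F E C B D A

F is the only step with nothing outstanding, so it goes first.
That leaves E as the only ready step → E.
That leaves C as the only ready step → C.
B needed C and E, now all done → B.
Next only D has its prerequisites met → D.
A needed C, B, D and E, now all done → A.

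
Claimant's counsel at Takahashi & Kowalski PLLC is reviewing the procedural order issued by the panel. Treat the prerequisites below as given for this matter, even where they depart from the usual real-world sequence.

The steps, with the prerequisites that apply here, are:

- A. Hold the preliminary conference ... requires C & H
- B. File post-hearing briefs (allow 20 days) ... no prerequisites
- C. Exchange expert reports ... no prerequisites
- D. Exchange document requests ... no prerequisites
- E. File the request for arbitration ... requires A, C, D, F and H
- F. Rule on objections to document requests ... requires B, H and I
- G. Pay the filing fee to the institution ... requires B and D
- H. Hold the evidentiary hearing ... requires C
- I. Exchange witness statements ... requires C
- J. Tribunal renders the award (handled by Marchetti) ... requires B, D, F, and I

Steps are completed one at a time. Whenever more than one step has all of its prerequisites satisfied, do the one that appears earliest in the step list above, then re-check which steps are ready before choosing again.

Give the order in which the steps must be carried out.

B, C and D have no prerequisites; B is listed earlier, so B is first.
C and D are both available; C is listed earlier → C.
Ready: D, H and I. D is listed earlier → D.
G, H and I are all available; G is listed earlier → G.
Now H and I have their prerequisites met. H is listed earlier, so H next.
A and I are both available; A is listed earlier → A.
I is the only step now ready → I.
F is the only step now ready → F.
Ready: E and J. E is listed earlier → E.
J needed B, D, F and I, now all done → J.

B, C, D, G, H, A, I, F, E, J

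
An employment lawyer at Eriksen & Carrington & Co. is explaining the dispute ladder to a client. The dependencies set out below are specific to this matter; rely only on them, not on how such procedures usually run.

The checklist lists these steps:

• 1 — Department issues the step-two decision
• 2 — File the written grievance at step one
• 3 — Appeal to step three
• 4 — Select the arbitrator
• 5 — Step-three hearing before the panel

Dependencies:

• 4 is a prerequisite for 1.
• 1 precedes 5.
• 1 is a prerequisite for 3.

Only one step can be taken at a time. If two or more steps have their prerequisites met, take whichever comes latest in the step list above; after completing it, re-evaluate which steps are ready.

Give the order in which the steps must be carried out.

4, 2, 1, 5, 3

Nothing is required for 4 and 2. 4 is listed later → 4 first.
1 now also ready, so the ready set is {2, 1}; 2 is listed later → 2.
That leaves 1 as the only ready step → 1.
Ready: 5 and 3. 5 is listed later → 5.
3 is the only step now ready → 3.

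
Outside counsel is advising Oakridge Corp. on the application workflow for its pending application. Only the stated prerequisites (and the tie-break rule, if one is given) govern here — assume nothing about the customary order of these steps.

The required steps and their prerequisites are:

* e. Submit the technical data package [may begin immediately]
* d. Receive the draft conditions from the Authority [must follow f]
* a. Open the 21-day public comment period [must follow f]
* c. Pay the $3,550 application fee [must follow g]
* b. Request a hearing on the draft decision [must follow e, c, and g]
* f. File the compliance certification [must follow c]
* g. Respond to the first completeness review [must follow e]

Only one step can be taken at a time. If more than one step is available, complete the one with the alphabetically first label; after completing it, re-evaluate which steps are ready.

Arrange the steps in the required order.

e → g → c → b → f → a → d

e is the only step with nothing outstanding, so it goes first.
That leaves g as the only ready step → g.
That leaves c as the only ready step → c.
Now b and f have their prerequisites met. b has the earlier label, so b next.
Next only f has its prerequisites met → f.
Ready: a and d. a has the earlier label → a.
d needed f, now all done → d.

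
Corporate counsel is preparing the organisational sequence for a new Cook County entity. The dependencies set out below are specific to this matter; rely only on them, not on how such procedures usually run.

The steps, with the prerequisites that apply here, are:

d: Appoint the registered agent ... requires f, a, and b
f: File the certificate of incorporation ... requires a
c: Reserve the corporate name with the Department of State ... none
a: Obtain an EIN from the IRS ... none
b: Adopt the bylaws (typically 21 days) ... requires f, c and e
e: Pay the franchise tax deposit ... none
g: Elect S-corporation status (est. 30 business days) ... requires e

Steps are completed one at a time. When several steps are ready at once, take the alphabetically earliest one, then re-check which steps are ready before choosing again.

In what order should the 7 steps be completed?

Nothing is required for a, c and e. a has the earlier label → a first.
f now also ready, so the ready set is {c, e, f}; c has the earlier label → c.
Ready: e and f. e has the earlier label → e.
g now also ready, so the ready set is {f, g}; f has the earlier label → f.
b now also ready, so the ready set is {b, g}; b has the earlier label → b.
d now also ready, so the ready set is {d, g}; d has the earlier label → d.
g is the only step now ready → g.

a, c, e, f, b, d, g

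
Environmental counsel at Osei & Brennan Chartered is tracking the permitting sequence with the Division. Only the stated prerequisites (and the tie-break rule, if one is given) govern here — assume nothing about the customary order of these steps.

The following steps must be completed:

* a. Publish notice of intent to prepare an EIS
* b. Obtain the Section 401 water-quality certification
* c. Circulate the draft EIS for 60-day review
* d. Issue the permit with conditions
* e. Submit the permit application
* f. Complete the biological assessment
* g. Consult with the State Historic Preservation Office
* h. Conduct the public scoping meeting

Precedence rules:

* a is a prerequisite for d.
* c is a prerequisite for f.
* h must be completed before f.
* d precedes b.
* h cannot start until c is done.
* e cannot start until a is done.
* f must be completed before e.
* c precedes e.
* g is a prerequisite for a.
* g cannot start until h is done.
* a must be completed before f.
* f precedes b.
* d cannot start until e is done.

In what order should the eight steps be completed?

c h g a f e d b

c is the only step with nothing outstanding, so it goes first.
h needed c, now all done → h.
g needed h, now all done → g.
a is the only step now ready → a.
That leaves f as the only ready step → f.
Next only e has its prerequisites met → e.
d needed a and e, now all done → d.
That leaves b as the only ready step → b.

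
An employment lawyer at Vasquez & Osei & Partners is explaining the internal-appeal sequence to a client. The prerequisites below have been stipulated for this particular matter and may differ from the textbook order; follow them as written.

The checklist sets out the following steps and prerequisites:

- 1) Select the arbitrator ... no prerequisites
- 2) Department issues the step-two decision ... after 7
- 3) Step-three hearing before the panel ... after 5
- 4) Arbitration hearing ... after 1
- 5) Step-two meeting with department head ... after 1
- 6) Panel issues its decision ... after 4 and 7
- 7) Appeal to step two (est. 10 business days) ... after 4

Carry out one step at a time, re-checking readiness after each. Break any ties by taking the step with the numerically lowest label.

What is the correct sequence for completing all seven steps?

1, 4, 5, 3, 7, 2, 6

Only 1 has no prerequisites, so it is first.
Now 4 and 5 have their prerequisites met. 4 has the earlier label, so 4 next.
7 now also ready, so the ready set is {5, 7}; 5 has the earlier label → 5.
3 and 7 are both available; 3 has the earlier label → 3.
That leaves 7 as the only ready step → 7.
Now 2 and 6 have their prerequisites met. 2 has the earlier label, so 2 next.
That leaves 6 as the only ready step → 6.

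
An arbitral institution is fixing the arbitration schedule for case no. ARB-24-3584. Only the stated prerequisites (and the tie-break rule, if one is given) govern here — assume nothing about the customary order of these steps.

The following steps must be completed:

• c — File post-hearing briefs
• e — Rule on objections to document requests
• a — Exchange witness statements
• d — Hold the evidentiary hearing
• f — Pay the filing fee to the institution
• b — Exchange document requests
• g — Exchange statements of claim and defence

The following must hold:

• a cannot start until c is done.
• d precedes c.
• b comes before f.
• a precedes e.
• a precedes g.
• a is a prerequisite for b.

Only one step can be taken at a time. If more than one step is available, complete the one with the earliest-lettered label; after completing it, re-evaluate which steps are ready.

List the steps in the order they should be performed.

d c a b e f g

Only d has no prerequisites, so it is first.
That leaves c as the only ready step → c.
That leaves a as the only ready step → a.
Ready: b, e and g. b has the earlier label → b.
e, f and g are all available; e has the earlier label → e.
f and g are both available; f has the earlier label → f.
Next only g has its prerequisites met → g.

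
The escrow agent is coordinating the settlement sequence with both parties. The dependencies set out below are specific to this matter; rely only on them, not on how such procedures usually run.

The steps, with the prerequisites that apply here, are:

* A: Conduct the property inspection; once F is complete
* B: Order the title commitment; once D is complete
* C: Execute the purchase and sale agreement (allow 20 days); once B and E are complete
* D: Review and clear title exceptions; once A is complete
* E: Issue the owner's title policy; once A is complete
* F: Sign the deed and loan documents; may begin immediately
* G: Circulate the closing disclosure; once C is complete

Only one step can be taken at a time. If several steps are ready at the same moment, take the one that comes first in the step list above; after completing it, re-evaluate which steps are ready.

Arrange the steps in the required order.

F → A → D → B → E → C → G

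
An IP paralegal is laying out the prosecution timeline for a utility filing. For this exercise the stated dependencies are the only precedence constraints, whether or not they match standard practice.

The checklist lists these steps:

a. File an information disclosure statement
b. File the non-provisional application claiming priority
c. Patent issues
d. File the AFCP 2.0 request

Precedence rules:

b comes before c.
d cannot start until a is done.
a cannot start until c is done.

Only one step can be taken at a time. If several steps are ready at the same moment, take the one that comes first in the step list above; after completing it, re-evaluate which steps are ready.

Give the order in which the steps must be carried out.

b → c → a → d

b has no prerequisites → b first.
c needed b, now all done → c.
Next only a has its prerequisites met → a.
d needed a, now all done → d.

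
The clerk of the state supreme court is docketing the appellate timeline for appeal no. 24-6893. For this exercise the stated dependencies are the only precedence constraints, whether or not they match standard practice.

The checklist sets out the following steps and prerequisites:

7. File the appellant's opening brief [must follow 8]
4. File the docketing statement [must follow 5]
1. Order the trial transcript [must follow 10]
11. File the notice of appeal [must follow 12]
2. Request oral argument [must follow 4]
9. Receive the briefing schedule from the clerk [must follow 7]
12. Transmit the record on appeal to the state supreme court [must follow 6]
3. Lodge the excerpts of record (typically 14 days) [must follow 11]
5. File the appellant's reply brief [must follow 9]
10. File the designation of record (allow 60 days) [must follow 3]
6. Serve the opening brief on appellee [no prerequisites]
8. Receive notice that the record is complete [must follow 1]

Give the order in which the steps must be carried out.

6, 12, 11, 3, 10, 1, 8, 7, 9, 5, 4, 2

Only 6 has no prerequisites, so it is first.
12 needed 6, now all done → 12.
That leaves 11 as the only ready step → 11.
3 needed 11, now all done → 3.
Next only 10 has its prerequisites met → 10.
1 needed 10, now all done → 1.
8 needed 1, now all done → 8.
That leaves 7 as the only ready step → 7.
9 is the only step now ready → 9.
That leaves 5 as the only ready step → 5.
4 is the only step now ready → 4.
2 needed 4, now all done → 2.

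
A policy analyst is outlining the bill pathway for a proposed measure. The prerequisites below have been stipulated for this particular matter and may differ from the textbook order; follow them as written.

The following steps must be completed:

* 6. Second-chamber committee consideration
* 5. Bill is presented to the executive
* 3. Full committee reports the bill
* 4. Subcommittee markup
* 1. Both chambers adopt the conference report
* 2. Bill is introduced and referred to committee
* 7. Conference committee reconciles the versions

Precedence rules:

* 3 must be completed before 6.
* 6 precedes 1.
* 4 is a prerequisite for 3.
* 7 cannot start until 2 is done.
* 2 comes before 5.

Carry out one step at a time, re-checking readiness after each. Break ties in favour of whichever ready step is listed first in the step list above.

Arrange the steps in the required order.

4, 3, 6, 1, 2, 5, 7

4 and 2 have no prerequisites; 4 is listed earlier, so 4 is first.
3 now also ready, so the ready set is {3, 2}; 3 is listed earlier → 3.
Ready: 6 and 2. 6 is listed earlier → 6.
1 and 2 are both available; 1 is listed earlier → 1.
That leaves 2 as the only ready step → 2.
Now 5 and 7 have their prerequisites met. 5 is listed earlier, so 5 next.
7 needed 2, now all done → 7.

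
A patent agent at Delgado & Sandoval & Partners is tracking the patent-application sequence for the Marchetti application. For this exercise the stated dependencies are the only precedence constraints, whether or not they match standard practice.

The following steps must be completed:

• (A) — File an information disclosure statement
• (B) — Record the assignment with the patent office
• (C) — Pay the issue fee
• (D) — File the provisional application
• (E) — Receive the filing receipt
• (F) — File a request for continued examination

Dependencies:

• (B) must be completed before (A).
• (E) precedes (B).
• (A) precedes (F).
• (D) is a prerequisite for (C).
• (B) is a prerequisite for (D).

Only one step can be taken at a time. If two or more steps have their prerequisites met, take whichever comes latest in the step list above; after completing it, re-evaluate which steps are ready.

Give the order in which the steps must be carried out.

(E), (B), (D), (C), (A), (F)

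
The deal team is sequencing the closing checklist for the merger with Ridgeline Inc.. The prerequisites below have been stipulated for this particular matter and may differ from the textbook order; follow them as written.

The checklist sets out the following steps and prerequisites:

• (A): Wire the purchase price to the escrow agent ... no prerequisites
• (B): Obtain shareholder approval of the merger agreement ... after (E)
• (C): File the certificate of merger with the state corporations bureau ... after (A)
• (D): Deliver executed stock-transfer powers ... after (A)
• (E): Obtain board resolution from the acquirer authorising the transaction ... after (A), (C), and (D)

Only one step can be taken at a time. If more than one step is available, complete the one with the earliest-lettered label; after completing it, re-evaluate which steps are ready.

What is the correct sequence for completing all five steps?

(A) has no prerequisites → (A) first.
Ready: (C) and (D). (C) has the earlier label → (C).
(D) needed (A), now all done → (D).
(E) needed (A), (C) and (D), now all done → (E).
Next only (B) has its prerequisites met → (B).

(A) (C) (D) (E) (B)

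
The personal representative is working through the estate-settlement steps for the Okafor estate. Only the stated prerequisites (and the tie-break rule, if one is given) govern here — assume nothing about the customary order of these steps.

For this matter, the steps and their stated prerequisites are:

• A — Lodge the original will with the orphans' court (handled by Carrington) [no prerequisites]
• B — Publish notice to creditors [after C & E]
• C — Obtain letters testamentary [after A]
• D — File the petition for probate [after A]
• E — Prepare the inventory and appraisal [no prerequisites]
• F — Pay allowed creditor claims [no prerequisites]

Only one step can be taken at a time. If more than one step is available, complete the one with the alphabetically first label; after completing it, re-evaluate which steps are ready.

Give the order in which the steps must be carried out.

Nothing is required for A, E and F. A has the earlier label → A first.
C and D now also ready, so the ready set is {C, D, E, F}; C has the earlier label → C.
Now D, E and F have their prerequisites met. D has the earlier label, so D next.
Now E and F have their prerequisites met. E has the earlier label, so E next.
B now also ready, so the ready set is {B, F}; B has the earlier label → B.
F is the only step now ready → F.

A, C, D, E, B, F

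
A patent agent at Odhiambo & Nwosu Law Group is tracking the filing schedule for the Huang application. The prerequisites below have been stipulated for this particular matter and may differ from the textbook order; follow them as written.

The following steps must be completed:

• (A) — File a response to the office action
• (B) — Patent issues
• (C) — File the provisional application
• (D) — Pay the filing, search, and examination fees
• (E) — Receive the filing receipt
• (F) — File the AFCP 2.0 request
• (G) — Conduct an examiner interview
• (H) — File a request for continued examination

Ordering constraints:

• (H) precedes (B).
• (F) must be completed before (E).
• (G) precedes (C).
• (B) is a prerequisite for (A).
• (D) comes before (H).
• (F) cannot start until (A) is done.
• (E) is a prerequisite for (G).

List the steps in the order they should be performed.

(D) (H) (B) (A) (F) (E) (G) (C)

Only (D) has no prerequisites, so it is first.
(H) needed (D), now all done → (H).
Next only (B) has its prerequisites met → (B).
That leaves (A) as the only ready step → (A).
That leaves (F) as the only ready step → (F).
Next only (E) has its prerequisites met → (E).
Next only (G) has its prerequisites met → (G).
(C) needed (G), now all done → (C).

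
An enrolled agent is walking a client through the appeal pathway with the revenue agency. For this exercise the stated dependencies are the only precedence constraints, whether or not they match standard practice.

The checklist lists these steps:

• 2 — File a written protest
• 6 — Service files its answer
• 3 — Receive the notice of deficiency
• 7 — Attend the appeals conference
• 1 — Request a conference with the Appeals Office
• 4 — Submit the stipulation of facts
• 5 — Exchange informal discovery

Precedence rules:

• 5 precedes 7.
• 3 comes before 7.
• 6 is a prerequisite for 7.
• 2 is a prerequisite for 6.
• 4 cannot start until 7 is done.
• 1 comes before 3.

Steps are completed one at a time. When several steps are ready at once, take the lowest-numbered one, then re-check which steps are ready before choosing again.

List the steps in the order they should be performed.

1, 2 and 5 have no prerequisites; 1 has the earlier label, so 1 is first.
3 now also ready, so the ready set is {2, 3, 5}; 2 has the earlier label → 2.
6 now also ready, so the ready set is {3, 5, 6}; 3 has the earlier label → 3.
Now 5 and 6 have their prerequisites met. 5 has the earlier label, so 5 next.
Next only 6 has its prerequisites met → 6.
That leaves 7 as the only ready step → 7.
That leaves 4 as the only ready step → 4.

1 2 3 5 6 7 4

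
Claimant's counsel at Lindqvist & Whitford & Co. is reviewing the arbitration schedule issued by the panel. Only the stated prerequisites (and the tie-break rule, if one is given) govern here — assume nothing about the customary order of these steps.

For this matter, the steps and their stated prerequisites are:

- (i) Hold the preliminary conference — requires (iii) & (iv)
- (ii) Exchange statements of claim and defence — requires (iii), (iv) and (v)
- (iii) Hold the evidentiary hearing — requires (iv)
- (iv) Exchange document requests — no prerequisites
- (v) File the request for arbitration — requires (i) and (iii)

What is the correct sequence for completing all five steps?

(iv), (iii), (i), (v), (ii)

(iv) has no prerequisites → (iv) first.
(iii) needed (iv), now all done → (iii).
(i) needed (iii) and (iv), now all done → (i).
(v) needed (i) and (iii), now all done → (v).
(ii) needed (iii), (iv) and (v), now all done → (ii).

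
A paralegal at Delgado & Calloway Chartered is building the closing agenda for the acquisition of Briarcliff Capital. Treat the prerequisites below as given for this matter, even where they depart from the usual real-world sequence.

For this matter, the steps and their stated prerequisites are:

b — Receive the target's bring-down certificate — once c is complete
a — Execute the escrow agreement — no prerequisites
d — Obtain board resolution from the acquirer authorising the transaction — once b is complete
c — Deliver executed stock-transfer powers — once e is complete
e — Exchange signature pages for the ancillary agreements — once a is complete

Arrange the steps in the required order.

a, e, c, b, d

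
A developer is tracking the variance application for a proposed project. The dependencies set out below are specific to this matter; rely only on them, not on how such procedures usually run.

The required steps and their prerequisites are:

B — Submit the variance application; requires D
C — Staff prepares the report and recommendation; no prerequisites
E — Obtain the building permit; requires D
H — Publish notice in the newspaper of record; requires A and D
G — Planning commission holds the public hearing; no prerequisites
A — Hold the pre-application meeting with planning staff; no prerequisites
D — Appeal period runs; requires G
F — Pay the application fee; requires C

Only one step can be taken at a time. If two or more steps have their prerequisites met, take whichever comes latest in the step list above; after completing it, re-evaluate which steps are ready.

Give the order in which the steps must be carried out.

A, G and C have no prerequisites; A is listed later, so A is first.
G and C are both available; G is listed later → G.
D and C are both available; D is listed later → D.
Ready: H, E, C and B. H is listed later → H.
Now E, C and B have their prerequisites met. E is listed later, so E next.
Ready: C and B. C is listed later → C.
F now also ready, so the ready set is {F, B}; F is listed later → F.
That leaves B as the only ready step → B.

A G D H E C F B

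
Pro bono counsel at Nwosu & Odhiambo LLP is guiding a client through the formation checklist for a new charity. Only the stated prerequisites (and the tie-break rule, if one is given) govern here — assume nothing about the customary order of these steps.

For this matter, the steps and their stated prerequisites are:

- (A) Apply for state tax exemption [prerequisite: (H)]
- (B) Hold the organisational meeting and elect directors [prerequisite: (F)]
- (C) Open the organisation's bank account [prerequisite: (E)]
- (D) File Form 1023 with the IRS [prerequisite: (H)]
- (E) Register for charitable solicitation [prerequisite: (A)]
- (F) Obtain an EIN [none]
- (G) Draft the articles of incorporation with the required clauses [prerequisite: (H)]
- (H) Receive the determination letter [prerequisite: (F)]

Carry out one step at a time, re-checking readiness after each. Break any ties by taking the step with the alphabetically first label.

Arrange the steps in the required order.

(F), (B), (H), (A), (D), (E), (C), (G)

Only (F) has no prerequisites, so it is first.
Ready: (B) and (H). (B) has the earlier label → (B).
That leaves (H) as the only ready step → (H).
(A), (D) and (G) are all available; (A) has the earlier label → (A).
(E) now also ready, so the ready set is {(D), (E), (G)}; (D) has the earlier label → (D).
Ready: (E) and (G). (E) has the earlier label → (E).
(C) now also ready, so the ready set is {(C), (G)}; (C) has the earlier label → (C).
(G) needed (H), now all done → (G).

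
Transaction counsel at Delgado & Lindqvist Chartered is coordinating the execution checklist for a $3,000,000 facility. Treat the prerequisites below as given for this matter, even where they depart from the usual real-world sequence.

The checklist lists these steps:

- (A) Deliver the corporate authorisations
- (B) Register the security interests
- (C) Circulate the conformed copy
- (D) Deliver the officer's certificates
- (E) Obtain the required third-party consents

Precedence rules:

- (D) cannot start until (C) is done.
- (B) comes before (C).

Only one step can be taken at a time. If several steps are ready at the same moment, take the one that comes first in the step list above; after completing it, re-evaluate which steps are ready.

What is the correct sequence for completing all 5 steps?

(A) (B) (C) (D) (E)

(A), (B) and (E) have no prerequisites; (A) is listed earlier, so (A) is first.
Ready: (B) and (E). (B) is listed earlier → (B).
(C) now also ready, so the ready set is {(C), (E)}; (C) is listed earlier → (C).
(D) now also ready, so the ready set is {(D), (E)}; (D) is listed earlier → (D).
That leaves (E) as the only ready step → (E).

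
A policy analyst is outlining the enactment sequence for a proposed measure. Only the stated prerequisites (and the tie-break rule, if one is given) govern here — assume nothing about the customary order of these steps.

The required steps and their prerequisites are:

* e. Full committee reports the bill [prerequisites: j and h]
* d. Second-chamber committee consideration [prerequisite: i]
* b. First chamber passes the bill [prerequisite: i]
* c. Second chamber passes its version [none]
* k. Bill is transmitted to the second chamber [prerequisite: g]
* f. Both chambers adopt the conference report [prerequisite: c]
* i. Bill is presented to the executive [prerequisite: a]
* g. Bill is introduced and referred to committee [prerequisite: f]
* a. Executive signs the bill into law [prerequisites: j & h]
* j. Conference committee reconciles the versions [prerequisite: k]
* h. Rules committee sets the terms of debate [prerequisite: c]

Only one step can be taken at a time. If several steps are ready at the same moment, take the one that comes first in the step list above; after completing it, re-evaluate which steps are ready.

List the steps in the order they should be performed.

c → f → g → k → j → h → e → a → i → d → b

c is the only step with nothing outstanding, so it goes first.
Now f and h have their prerequisites met. f is listed earlier, so f next.
g and h are both available; g is listed earlier → g.
Ready: k and h. k is listed earlier → k.
j now also ready, so the ready set is {j, h}; j is listed earlier → j.
h is the only step now ready → h.
Ready: e and a. e is listed earlier → e.
a needed j and h, now all done → a.
That leaves i as the only ready step → i.
d and b are both available; d is listed earlier → d.
Next only b has its prerequisites met → b.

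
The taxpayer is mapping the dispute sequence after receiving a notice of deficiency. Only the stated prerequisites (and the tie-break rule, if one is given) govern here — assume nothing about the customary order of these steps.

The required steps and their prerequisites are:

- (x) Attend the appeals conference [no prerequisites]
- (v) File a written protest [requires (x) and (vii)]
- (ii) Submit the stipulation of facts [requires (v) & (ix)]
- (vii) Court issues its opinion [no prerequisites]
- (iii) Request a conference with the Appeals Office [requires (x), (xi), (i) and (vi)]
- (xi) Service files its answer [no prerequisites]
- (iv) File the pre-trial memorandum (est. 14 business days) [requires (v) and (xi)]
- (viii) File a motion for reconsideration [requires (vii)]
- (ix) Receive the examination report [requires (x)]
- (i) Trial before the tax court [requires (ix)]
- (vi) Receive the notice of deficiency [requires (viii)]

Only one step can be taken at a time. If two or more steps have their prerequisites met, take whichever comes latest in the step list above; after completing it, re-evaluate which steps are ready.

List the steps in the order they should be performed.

Nothing is required for (xi), (vii) and (x). (xi) is listed later → (xi) first.
Now (vii) and (x) have their prerequisites met. (vii) is listed later, so (vii) next.
Now (viii) and (x) have their prerequisites met. (viii) is listed later, so (viii) next.
Now (vi) and (x) have their prerequisites met. (vi) is listed later, so (vi) next.
(x) is the only step now ready → (x).
(ix) and (v) are both available; (ix) is listed later → (ix).
Now (i) and (v) have their prerequisites met. (i) is listed later, so (i) next.
Now (iii) and (v) have their prerequisites met. (iii) is listed later, so (iii) next.
(v) needed (vii) and (x), now all done → (v).
Ready: (iv) and (ii). (iv) is listed later → (iv).
(ii) is the only step now ready → (ii).

(xi), (vii), (viii), (vi), (x), (ix), (i), (iii), (v), (iv), (ii)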